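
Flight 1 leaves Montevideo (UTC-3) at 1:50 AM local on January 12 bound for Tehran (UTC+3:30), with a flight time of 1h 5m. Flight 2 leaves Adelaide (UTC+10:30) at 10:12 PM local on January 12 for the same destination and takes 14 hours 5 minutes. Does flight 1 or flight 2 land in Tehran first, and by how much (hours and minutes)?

the first, by 19 hours 52 minutes

Flight 1 in UTC: 1:50 AM + 3:00 = 4:50 AM on Jan 12.
+1 hour and 5 minutes → arrive 5:55 AM UTC on Jan 12.
Flight 2 in UTC: 10:12 PM − 10:30 = 11:42 AM on Jan 12.
+14 hours 5 minutes → arrive 1:47 AM UTC on Jan 13.
Flight 1 lands earlier by 19 hours 52 minutes.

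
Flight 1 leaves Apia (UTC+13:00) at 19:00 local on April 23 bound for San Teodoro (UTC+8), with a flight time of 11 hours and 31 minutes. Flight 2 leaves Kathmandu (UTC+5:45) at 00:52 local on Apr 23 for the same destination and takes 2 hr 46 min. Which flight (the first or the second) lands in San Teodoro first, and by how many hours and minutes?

Flight 1 in UTC: 19:00 − 13:00 = 06:00 on Apr 23.
+11 hours 31 minutes → arrive 17:31 UTC on Apr 23.
Flight 2 in UTC: 00:52 − 5:45 = 19:07 on Apr 22.
+2 hours and 46 minutes → arrive 21:53 UTC on Apr 22.
Flight 2 lands earlier by 19 hours 38 minutes.

the second, by 19 hours 38 minutes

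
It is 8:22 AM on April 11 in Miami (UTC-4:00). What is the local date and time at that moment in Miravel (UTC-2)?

10:22 AM on Apr 11

In UTC: 8:22 AM + 4:00 = 12:22 PM on Apr 11.
Miravel is UTC−2:00: 12:22 PM − 2:00 = 10:22 AM on Apr 11.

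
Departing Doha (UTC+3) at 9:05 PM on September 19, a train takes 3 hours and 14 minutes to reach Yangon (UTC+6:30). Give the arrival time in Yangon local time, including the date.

Convert departure to UTC: 9:05 PM − 3:00 = 6:05 PM UTC on Sep 19.
Add 3 hours and 14 minutes travel time → 9:19 PM UTC.
Yangon is UTC+6:30, so local arrival = 9:19 PM + 6:30 = 3:49 AM on Sep 20.

3:49 AM on Sep 20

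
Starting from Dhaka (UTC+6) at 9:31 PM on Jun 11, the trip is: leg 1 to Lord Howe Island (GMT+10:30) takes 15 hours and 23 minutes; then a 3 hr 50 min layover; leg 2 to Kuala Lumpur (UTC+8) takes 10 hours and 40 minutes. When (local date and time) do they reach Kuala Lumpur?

Convert departure to UTC: 9:31 PM − 6:00 = 3:31 PM UTC on Jun 11.
Add 15 hours 23 minutes leg 1 → 6:54 AM UTC (Jun 12).
Add 3 hours and 50 minutes layover in Lord Howe Island → 10:44 AM UTC.
Add 10 hours and 40 minutes leg 2 → 9:24 PM UTC.
Kuala Lumpur is UTC+8:00, so local arrival = 9:24 PM + 8:00 = 5:24 AM on Jun 13.

5:24 AM on June 13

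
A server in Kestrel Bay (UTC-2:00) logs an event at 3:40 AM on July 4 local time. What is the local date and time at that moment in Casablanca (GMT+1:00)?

6:40 AM on Jul 4

In UTC: 3:40 AM + 2:00 = 5:40 AM on Jul 4.
Casablanca is UTC+1:00: 5:40 AM + 1:00 = 6:40 AM on Jul 4.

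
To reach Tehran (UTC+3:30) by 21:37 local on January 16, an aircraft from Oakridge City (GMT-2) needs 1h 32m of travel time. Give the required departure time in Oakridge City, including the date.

14:35 on Jan 16

Target arrival in UTC: 21:37 − 3:30 = 18:07 on Jan 16.
Subtract 1 hour and 32 minutes → departure 16:35 UTC on Jan 16.
Oakridge City is UTC−2:00: 16:35 − 2:00 = 14:35 on Jan 16.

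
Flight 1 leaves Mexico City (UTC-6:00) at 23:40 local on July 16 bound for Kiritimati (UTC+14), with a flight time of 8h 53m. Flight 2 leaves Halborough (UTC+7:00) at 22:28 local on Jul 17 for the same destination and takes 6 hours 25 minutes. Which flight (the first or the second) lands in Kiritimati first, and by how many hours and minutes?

Flight 1 in UTC: 23:40 + 6:00 = 05:40 on Jul 17.
+8 hours and 53 minutes → arrive 14:33 UTC on Jul 17.
Flight 2 in UTC: 22:28 − 7:00 = 15:28 on Jul 17.
+6 hours 25 minutes → arrive 21:53 UTC on Jul 17.
Flight 1 lands earlier by 7 hours 20 minutes.

the first, by 7 hours 20 minutes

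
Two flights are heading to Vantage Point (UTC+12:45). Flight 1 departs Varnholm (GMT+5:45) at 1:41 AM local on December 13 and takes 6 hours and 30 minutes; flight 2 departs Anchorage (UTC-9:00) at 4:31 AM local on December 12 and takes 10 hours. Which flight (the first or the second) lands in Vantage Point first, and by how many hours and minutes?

Flight 1 in UTC: 1:41 AM − 5:45 = 7:56 PM on Dec 12.
+6 hours and 30 minutes → arrive 2:26 AM UTC on Dec 13.
Flight 2 in UTC: 4:31 AM + 9:00 = 1:31 PM on Dec 12.
+10 hours → arrive 11:31 PM UTC on Dec 12.
Flight 2 lands earlier by 2 hours 55 minutes.

the second, by 2 hours 55 minutes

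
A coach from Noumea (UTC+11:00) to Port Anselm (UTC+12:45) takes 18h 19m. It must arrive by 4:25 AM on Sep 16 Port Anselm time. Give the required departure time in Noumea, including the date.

Target arrival in UTC: 4:25 AM − 12:45 = 3:40 PM on Sep 15.
Subtract 18 hours and 19 minutes → departure 9:21 PM UTC on Sep 14.
Noumea is UTC+11:00: 9:21 PM + 11:00 = 8:21 AM on Sep 15.

8:21 AM on Sep 15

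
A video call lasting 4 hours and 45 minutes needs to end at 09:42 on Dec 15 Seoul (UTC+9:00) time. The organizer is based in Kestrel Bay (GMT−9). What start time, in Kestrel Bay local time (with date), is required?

Target end time in UTC: 09:42 − 9:00 = 00:42 on Dec 15.
Subtract 4 hours 45 minutes → start 19:57 UTC on Dec 14.
Kestrel Bay is UTC−9:00: 19:57 − 9:00 = 10:57 on Dec 14.

10:57 on December 14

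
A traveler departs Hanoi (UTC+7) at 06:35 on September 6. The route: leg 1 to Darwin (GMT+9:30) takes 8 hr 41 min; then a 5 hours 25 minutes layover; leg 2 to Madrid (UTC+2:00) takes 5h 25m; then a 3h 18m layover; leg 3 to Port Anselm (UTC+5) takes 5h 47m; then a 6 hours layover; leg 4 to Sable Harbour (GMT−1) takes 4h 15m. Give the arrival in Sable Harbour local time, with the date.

13:26 on September 7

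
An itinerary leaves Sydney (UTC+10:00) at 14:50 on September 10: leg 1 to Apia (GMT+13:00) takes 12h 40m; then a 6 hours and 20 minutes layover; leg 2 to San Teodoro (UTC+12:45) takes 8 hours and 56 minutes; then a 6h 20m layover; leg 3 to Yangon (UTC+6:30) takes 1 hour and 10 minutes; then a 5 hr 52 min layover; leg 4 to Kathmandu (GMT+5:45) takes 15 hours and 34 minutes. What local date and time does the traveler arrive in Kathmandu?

Convert departure to UTC: 14:50 − 10:00 = 04:50 UTC on Sep 10.
Add 12 hours 40 minutes leg 1 → 17:30 UTC.
Add 6 hours and 20 minutes layover in Apia → 23:50 UTC.
Add 8 hours and 56 minutes leg 2 → 08:46 UTC (Sep 11).
Add 6 hours and 20 minutes layover in San Teodoro → 15:06 UTC.
Add 1 hour 10 minutes leg 3 → 16:16 UTC.
Add 5 hours and 52 minutes layover in Yangon → 22:08 UTC.
Add 15 hours and 34 minutes leg 4 → 13:42 UTC (Sep 12).
Kathmandu is UTC+5:45, so local arrival = 13:42 + 5:45 = 19:27 on Sep 12.

19:27 on Sep 12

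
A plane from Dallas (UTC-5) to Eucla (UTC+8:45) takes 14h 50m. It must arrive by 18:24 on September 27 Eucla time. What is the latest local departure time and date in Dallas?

Target arrival in UTC: 18:24 − 8:45 = 09:39 on Sep 27.
Subtract 14 hours 50 minutes → departure 18:49 UTC on Sep 26.
Dallas is UTC−5:00: 18:49 − 5:00 = 13:49 on Sep 26.

13:49 on September 26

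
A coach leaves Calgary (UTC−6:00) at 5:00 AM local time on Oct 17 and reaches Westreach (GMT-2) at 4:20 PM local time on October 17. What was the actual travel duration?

7 hours 20 minutes

Departure in UTC: 5:00 AM + 6:00 = 11:00 AM on Oct 17.
Arrival in UTC: 4:20 PM + 2:00 = 6:20 PM on Oct 17.
Elapsed = 6:20 PM − 11:00 AM = 7 hours 20 minutes.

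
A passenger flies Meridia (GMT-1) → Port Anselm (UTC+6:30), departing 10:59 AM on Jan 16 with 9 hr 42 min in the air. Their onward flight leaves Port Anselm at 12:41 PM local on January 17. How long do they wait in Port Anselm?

8 hours 30 minutes

Convert departure to UTC: 10:59 AM + 1:00 = 11:59 AM UTC on Jan 16.
Add 9 hours and 42 minutes flight time → 9:41 PM UTC.
Port Anselm is UTC+6:30, so local arrival = 9:41 PM + 6:30 = 4:11 AM on Jan 17.
Layover = 12:41 PM − 4:11 AM = 8 hours 30 minutes.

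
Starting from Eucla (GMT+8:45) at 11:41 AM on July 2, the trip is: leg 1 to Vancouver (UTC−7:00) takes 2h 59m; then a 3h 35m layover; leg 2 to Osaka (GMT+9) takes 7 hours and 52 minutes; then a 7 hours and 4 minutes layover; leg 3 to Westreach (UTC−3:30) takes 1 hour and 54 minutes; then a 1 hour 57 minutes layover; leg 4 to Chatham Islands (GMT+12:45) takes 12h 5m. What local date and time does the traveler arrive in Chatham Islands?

5:07 AM on Jul 4

Convert departure to UTC: 11:41 AM − 8:45 = 2:56 AM UTC on Jul 2.
Add 2 hours 59 minutes leg 1 → 5:55 AM UTC.
Add 3 hours 35 minutes layover in Vancouver → 9:30 AM UTC.
Add 7 hours and 52 minutes leg 2 → 5:22 PM UTC.
Add 7 hours 4 minutes layover in Osaka → 12:26 AM UTC (Jul 3).
Add 1 hour and 54 minutes leg 3 → 2:20 AM UTC.
Add 1 hour and 57 minutes layover in Westreach → 4:17 AM UTC.
Add 12 hours 5 minutes leg 4 → 4:22 PM UTC.
Chatham Islands is UTC+12:45, so local arrival = 4:22 PM + 12:45 = 5:07 AM on Jul 4.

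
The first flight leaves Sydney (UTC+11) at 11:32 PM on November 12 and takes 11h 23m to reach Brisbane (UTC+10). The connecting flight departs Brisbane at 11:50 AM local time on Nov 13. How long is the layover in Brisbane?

1 hour 55 minutes

Convert departure to UTC: 11:32 PM − 11:00 = 12:32 PM UTC on Nov 12.
Add 11 hours 23 minutes flight time → 11:55 PM UTC.
Brisbane is UTC+10:00, so local arrival = 11:55 PM + 10:00 = 9:55 AM on Nov 13.
Layover = 11:50 AM − 9:55 AM = 1 hour 55 minutes.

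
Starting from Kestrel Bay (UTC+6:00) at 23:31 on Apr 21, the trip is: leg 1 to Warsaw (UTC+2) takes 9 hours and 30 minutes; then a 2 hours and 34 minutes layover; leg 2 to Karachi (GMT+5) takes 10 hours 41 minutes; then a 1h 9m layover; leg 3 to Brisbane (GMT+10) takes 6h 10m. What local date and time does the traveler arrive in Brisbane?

Convert departure to UTC: 23:31 − 6:00 = 17:31 UTC on Apr 21.
Add 9 hours and 30 minutes leg 1 → 03:01 UTC (Apr 22).
Add 2 hours 34 minutes layover in Warsaw → 05:35 UTC.
Add 10 hours 41 minutes leg 2 → 16:16 UTC.
Add 1 hour 9 minutes layover in Karachi → 17:25 UTC.
Add 6 hours 10 minutes leg 3 → 23:35 UTC.
Brisbane is UTC+10:00, so local arrival = 23:35 + 10:00 = 09:35 on Apr 23.

09:35 on Apr 23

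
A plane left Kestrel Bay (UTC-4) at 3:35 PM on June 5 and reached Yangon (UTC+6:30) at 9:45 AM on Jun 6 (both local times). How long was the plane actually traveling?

7 hours 40 minutes

Departure in UTC: 3:35 PM + 4:00 = 7:35 PM on Jun 5.
Arrival in UTC: 9:45 AM − 6:30 = 3:15 AM on Jun 6.
Elapsed = 3:15 AM − 7:35 PM (+1 day) = 7 hours 40 minutes.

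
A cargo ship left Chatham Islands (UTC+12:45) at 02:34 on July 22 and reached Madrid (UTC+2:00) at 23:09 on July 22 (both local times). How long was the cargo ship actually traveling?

31 hours 20 minutes

Departure in UTC: 02:34 − 12:45 = 13:49 on Jul 21.
Arrival in UTC: 23:09 − 2:00 = 21:09 on Jul 22.
Elapsed = 21:09 − 13:49 (+1 day) = 31 hours 20 minutes.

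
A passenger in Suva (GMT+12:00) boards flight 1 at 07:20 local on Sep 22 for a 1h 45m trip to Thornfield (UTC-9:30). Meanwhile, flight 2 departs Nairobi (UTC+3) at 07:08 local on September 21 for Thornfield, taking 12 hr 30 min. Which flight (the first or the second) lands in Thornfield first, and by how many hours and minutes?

the second, by 4 hours 27 minutes

Flight 1 in UTC: 07:20 − 12:00 = 19:20 on Sep 21.
+1 hour 45 minutes → arrive 21:05 UTC on Sep 21.
Flight 2 in UTC: 07:08 − 3:00 = 04:08 on Sep 21.
+12 hours and 30 minutes → arrive 16:38 UTC on Sep 21.
Flight 2 lands earlier by 4 hours 27 minutes.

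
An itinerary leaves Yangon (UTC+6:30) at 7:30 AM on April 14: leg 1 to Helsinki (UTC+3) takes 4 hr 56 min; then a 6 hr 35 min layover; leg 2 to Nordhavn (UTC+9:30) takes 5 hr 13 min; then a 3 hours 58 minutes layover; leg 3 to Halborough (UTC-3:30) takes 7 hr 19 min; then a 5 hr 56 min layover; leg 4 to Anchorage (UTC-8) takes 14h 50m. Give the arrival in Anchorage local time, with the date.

5:47 PM on Apr 15

Convert departure to UTC: 7:30 AM − 6:30 = 1:00 AM UTC on Apr 14.
Add 4 hours and 56 minutes leg 1 → 5:56 AM UTC.
Add 6 hours 35 minutes layover in Helsinki → 12:31 PM UTC.
Add 5 hours 13 minutes leg 2 → 5:44 PM UTC.
Add 3 hours and 58 minutes layover in Nordhavn → 9:42 PM UTC.
Add 7 hours and 19 minutes leg 3 → 5:01 AM UTC (Apr 15).
Add 5 hours 56 minutes layover in Halborough → 10:57 AM UTC.
Add 14 hours and 50 minutes leg 4 → 1:47 AM UTC (Apr 16).
Anchorage is UTC−8:00, so local arrival = 1:47 AM − 8:00 = 5:47 PM on Apr 15.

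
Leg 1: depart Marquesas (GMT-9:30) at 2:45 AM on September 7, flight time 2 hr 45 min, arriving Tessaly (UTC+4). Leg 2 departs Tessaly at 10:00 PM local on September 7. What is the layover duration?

Convert departure to UTC: 2:45 AM + 9:30 = 12:15 PM UTC on Sep 7.
Add 2 hours and 45 minutes flight time → 3:00 PM UTC.
Tessaly is UTC+4:00, so local arrival = 3:00 PM + 4:00 = 7:00 PM on Sep 7.
Layover = 10:00 PM − 7:00 PM = 3 hours.

3 hours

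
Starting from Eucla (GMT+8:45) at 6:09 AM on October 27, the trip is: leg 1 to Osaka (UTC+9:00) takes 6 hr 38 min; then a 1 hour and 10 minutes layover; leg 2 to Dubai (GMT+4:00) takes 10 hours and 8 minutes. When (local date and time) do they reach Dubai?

Convert departure to UTC: 6:09 AM − 8:45 = 9:24 PM UTC on Oct 26.
Add 6 hours 38 minutes leg 1 → 4:02 AM UTC (Oct 27).
Add 1 hour 10 minutes layover in Osaka → 5:12 AM UTC.
Add 10 hours 8 minutes leg 2 → 3:20 PM UTC.
Dubai is UTC+4:00, so local arrival = 3:20 PM + 4:00 = 7:20 PM on Oct 27.

7:20 PM on October 27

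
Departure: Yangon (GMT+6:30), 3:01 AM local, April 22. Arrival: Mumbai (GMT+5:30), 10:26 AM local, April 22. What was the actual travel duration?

Mumbai is 1:00 behind Yangon.
Clock-face elapsed time (ignoring zones) is 7 hours 25 minutes.
Actual elapsed = 7 hours 25 minutes + 1:00 = 8 hours 25 minutes.

8 hours 25 minutes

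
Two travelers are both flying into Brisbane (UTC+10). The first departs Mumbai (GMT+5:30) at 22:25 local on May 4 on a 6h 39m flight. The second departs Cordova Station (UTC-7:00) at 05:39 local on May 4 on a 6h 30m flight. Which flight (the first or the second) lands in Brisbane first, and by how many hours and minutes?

the second, by 4 hours 25 minutes

Flight 1 in UTC: 22:25 − 5:30 = 16:55 on May 4.
+6 hours and 39 minutes → arrive 23:34 UTC on May 4.
Flight 2 in UTC: 05:39 + 7:00 = 12:39 on May 4.
+6 hours 30 minutes → arrive 19:09 UTC on May 4.
Flight 2 lands earlier by 4 hours 25 minutes.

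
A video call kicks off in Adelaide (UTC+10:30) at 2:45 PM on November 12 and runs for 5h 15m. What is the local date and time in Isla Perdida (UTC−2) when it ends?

Convert start to UTC: 2:45 PM − 10:30 = 4:15 AM UTC on Nov 12.
Add 5 hours and 15 minutes duration → 9:30 AM UTC.
Isla Perdida is UTC−2:00, so local end time = 9:30 AM − 2:00 = 7:30 AM on Nov 12.

7:30 AM on November 12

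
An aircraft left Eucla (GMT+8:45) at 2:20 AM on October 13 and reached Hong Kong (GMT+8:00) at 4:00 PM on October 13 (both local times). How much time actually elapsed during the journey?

Hong Kong is 0:45 behind Eucla.
Clock-face elapsed time (ignoring zones) is 13 hours 40 minutes.
Actual elapsed = 13 hours 40 minutes + 0:45 = 14 hours 25 minutes.

14 hours 25 minutes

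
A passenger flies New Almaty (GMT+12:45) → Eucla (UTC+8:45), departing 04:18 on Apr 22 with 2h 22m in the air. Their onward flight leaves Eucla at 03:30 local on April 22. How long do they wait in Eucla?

50 minutes

Convert departure to UTC: 04:18 − 12:45 = 15:33 UTC on Apr 21.
Add 2 hours 22 minutes flight time → 17:55 UTC.
Eucla is UTC+8:45, so local arrival = 17:55 + 8:45 = 02:40 on Apr 22.
Layover = 03:30 − 02:40 = 50 minutes.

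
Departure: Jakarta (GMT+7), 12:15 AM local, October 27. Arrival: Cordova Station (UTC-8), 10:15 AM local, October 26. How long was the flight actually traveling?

1 hour

Departure in UTC: 12:15 AM − 7:00 = 5:15 PM on Oct 26.
Arrival in UTC: 10:15 AM + 8:00 = 6:15 PM on Oct 26.
Elapsed = 6:15 PM − 5:15 PM = 1 hour.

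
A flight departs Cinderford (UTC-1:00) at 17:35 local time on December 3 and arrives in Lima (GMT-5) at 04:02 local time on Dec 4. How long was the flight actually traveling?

Departure in UTC: 17:35 + 1:00 = 18:35 on Dec 3.
Arrival in UTC: 04:02 + 5:00 = 09:02 on Dec 4.
Elapsed = 09:02 − 18:35 (+1 day) = 14 hours 27 minutes.

14 hours 27 minutes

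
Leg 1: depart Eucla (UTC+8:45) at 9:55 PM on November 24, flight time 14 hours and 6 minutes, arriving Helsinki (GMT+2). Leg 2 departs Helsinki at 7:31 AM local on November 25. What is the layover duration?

Convert departure to UTC: 9:55 PM − 8:45 = 1:10 PM UTC on Nov 24.
Add 14 hours and 6 minutes flight time → 3:16 AM UTC (Nov 25).
Helsinki is UTC+2:00, so local arrival = 3:16 AM + 2:00 = 5:16 AM on Nov 25.
Layover = 7:31 AM − 5:16 AM = 2 hours 15 minutes.

2 hours 15 minutes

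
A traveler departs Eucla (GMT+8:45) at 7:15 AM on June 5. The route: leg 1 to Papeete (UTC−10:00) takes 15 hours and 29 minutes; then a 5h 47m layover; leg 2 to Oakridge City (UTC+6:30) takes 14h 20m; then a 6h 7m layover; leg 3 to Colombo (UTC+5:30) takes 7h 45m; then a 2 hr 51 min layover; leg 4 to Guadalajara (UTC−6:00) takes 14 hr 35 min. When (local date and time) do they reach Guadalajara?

11:24 AM on Jun 7

Convert departure to UTC: 7:15 AM − 8:45 = 10:30 PM UTC on Jun 4.
Add 15 hours 29 minutes leg 1 → 1:59 PM UTC (Jun 5).
Add 5 hours and 47 minutes layover in Papeete → 7:46 PM UTC.
Add 14 hours 20 minutes leg 2 → 10:06 AM UTC (Jun 6).
Add 6 hours 7 minutes layover in Oakridge City → 4:13 PM UTC.
Add 7 hours 45 minutes leg 3 → 11:58 PM UTC.
Add 2 hours and 51 minutes layover in Colombo → 2:49 AM UTC (Jun 7).
Add 14 hours 35 minutes leg 4 → 5:24 PM UTC.
Guadalajara is UTC−6:00, so local arrival = 5:24 PM − 6:00 = 11:24 AM on Jun 7.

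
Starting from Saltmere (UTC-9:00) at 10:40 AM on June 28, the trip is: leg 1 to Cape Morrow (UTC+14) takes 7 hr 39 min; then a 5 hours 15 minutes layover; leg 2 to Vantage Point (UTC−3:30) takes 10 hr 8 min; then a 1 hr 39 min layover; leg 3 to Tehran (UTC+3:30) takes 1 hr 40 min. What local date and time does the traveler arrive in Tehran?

1:31 AM on June 30

Convert departure to UTC: 10:40 AM + 9:00 = 7:40 PM UTC on Jun 28.
Add 7 hours and 39 minutes leg 1 → 3:19 AM UTC (Jun 29).
Add 5 hours and 15 minutes layover in Cape Morrow → 8:34 AM UTC.
Add 10 hours and 8 minutes leg 2 → 6:42 PM UTC.
Add 1 hour and 39 minutes layover in Vantage Point → 8:21 PM UTC.
Add 1 hour 40 minutes leg 3 → 10:01 PM UTC.
Tehran is UTC+3:30, so local arrival = 10:01 PM + 3:30 = 1:31 AM on Jun 30.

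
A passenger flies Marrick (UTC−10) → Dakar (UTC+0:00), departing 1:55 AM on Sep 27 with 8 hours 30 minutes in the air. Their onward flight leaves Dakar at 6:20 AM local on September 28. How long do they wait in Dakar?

9 hours 55 minutes

Convert departure to UTC: 1:55 AM + 10:00 = 11:55 AM UTC on Sep 27.
Add 8 hours 30 minutes flight time → 8:25 PM UTC.
Dakar is UTC+0, so local arrival is the same: 8:25 PM on Sep 27.
Layover = 6:20 AM − 8:25 PM (+1 day) = 9 hours 55 minutes.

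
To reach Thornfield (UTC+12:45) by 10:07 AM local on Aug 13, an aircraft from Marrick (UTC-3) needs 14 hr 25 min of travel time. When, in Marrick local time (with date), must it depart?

Target arrival in UTC: 10:07 AM − 12:45 = 9:22 PM on Aug 12.
Subtract 14 hours 25 minutes → departure 6:57 AM UTC on Aug 12.
Marrick is UTC−3:00: 6:57 AM − 3:00 = 3:57 AM on Aug 12.

3:57 AM on August 12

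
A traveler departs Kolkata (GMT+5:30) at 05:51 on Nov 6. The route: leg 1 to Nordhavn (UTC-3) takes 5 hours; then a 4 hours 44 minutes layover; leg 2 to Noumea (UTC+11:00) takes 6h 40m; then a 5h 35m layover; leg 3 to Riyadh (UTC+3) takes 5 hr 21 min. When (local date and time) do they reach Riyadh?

06:41 on November 7

Convert departure to UTC: 05:51 − 5:30 = 00:21 UTC on Nov 6.
Add 5 hours leg 1 → 05:21 UTC.
Add 4 hours and 44 minutes layover in Nordhavn → 10:05 UTC.
Add 6 hours 40 minutes leg 2 → 16:45 UTC.
Add 5 hours 35 minutes layover in Noumea → 22:20 UTC.
Add 5 hours and 21 minutes leg 3 → 03:41 UTC (Nov 7).
Riyadh is UTC+3:00, so local arrival = 03:41 + 3:00 = 06:41 on Nov 7.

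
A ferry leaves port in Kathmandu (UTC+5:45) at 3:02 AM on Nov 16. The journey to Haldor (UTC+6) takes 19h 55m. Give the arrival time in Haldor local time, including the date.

Convert departure to UTC: 3:02 AM − 5:45 = 9:17 PM UTC on Nov 15.
Add 19 hours 55 minutes travel time → 5:12 PM UTC (Nov 16).
Haldor is UTC+6:00, so local arrival = 5:12 PM + 6:00 = 11:12 PM on Nov 16.

11:12 PM on Nov 16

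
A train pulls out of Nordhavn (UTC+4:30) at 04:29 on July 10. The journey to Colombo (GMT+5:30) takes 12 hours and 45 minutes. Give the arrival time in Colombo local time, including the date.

Convert departure to UTC: 04:29 − 4:30 = 23:59 UTC on Jul 9.
Add 12 hours and 45 minutes travel time → 12:44 UTC (Jul 10).
Colombo is UTC+5:30, so local arrival = 12:44 + 5:30 = 18:14 on Jul 10.

18:14 on July 10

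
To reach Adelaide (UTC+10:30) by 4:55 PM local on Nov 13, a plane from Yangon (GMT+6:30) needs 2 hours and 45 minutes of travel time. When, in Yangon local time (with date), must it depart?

Target arrival in UTC: 4:55 PM − 10:30 = 6:25 AM on Nov 13.
Subtract 2 hours and 45 minutes → departure 3:40 AM UTC on Nov 13.
Yangon is UTC+6:30: 3:40 AM + 6:30 = 10:10 AM on Nov 13.

10:10 AM on Nov 13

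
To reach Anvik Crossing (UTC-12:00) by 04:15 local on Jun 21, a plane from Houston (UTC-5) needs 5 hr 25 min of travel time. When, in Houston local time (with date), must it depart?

05:50 on June 21

Target arrival in UTC: 04:15 + 12:00 = 16:15 on Jun 21.
Subtract 5 hours 25 minutes → departure 10:50 UTC on Jun 21.
Houston is UTC−5:00: 10:50 − 5:00 = 05:50 on Jun 21.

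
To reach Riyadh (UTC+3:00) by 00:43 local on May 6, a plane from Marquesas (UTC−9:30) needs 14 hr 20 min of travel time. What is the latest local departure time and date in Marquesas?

21:53 on May 4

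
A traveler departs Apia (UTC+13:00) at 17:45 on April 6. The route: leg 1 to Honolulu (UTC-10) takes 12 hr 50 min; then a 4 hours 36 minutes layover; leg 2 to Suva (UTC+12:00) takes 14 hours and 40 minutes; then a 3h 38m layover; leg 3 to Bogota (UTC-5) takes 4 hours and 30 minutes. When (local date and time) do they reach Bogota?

Convert departure to UTC: 17:45 − 13:00 = 04:45 UTC on Apr 6.
Add 12 hours 50 minutes leg 1 → 17:35 UTC.
Add 4 hours and 36 minutes layover in Honolulu → 22:11 UTC.
Add 14 hours and 40 minutes leg 2 → 12:51 UTC (Apr 7).
Add 3 hours 38 minutes layover in Suva → 16:29 UTC.
Add 4 hours and 30 minutes leg 3 → 20:59 UTC.
Bogota is UTC−5:00, so local arrival = 20:59 − 5:00 = 15:59 on Apr 7.

15:59 on Apr 7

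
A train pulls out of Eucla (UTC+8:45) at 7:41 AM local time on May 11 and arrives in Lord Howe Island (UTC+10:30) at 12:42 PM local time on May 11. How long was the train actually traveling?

Lord Howe Island is 1:45 ahead of Eucla.
Clock-face elapsed time (ignoring zones) is 5 hours 1 minute.
Actual elapsed = 5 hours 1 minute − 1:45 = 3 hours 16 minutes.

3 hours 16 minutes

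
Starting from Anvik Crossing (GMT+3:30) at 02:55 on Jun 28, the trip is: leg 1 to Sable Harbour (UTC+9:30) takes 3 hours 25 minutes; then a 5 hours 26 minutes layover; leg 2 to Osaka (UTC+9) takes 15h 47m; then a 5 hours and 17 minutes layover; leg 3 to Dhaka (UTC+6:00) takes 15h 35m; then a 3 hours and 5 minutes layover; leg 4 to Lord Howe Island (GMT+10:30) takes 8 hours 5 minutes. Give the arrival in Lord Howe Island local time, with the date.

Convert departure to UTC: 02:55 − 3:30 = 23:25 UTC on Jun 27.
Add 3 hours 25 minutes leg 1 → 02:50 UTC (Jun 28).
Add 5 hours and 26 minutes layover in Sable Harbour → 08:16 UTC.
Add 15 hours and 47 minutes leg 2 → 00:03 UTC (Jun 29).
Add 5 hours and 17 minutes layover in Osaka → 05:20 UTC.
Add 15 hours 35 minutes leg 3 → 20:55 UTC.
Add 3 hours 5 minutes layover in Dhaka → 00:00 UTC (Jun 30).
Add 8 hours 5 minutes leg 4 → 08:05 UTC.
Lord Howe Island is UTC+10:30, so local arrival = 08:05 + 10:30 = 18:35 on Jun 30.

18:35 on June 30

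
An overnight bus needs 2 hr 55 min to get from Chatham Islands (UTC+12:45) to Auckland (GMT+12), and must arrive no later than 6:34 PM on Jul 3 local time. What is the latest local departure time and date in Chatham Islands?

Target arrival in UTC: 6:34 PM − 12:00 = 6:34 AM on Jul 3.
Subtract 2 hours 55 minutes → departure 3:39 AM UTC on Jul 3.
Chatham Islands is UTC+12:45: 3:39 AM + 12:45 = 4:24 PM on Jul 3.

4:24 PM on July 3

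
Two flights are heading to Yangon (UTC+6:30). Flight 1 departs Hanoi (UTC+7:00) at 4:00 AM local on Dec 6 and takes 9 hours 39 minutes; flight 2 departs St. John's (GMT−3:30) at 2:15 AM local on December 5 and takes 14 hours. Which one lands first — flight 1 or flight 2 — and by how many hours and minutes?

the second, by 10 hours 54 minutes

Flight 1 in UTC: 4:00 AM − 7:00 = 9:00 PM on Dec 5.
+9 hours 39 minutes → arrive 6:39 AM UTC on Dec 6.
Flight 2 in UTC: 2:15 AM + 3:30 = 5:45 AM on Dec 5.
+14 hours → arrive 7:45 PM UTC on Dec 5.
Flight 2 lands earlier by 10 hours 54 minutes.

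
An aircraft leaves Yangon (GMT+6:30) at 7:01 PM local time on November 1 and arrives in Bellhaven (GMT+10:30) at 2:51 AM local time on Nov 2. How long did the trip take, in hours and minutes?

3 hours 50 minutes

Departure in UTC: 7:01 PM − 6:30 = 12:31 PM on Nov 1.
Arrival in UTC: 2:51 AM − 10:30 = 4:21 PM on Nov 1.
Elapsed = 4:21 PM − 12:31 PM = 3 hours 50 minutes.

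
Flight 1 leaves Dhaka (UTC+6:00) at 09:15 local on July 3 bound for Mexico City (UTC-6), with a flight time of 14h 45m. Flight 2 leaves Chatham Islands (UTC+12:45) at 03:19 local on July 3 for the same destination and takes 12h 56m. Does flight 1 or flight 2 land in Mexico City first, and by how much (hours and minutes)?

Flight 1 in UTC: 09:15 − 6:00 = 03:15 on Jul 3.
+14 hours and 45 minutes → arrive 18:00 UTC on Jul 3.
Flight 2 in UTC: 03:19 − 12:45 = 14:34 on Jul 2.
+12 hours 56 minutes → arrive 03:30 UTC on Jul 3.
Flight 2 lands earlier by 14 hours 30 minutes.

the second, by 14 hours 30 minutes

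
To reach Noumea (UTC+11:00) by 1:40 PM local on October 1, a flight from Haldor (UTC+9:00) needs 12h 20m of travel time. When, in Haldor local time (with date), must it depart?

11:20 PM on September 30

Target arrival in UTC: 1:40 PM − 11:00 = 2:40 AM on Oct 1.
Subtract 12 hours and 20 minutes → departure 2:20 PM UTC on Sep 30.
Haldor is UTC+9:00: 2:20 PM + 9:00 = 11:20 PM on Sep 30.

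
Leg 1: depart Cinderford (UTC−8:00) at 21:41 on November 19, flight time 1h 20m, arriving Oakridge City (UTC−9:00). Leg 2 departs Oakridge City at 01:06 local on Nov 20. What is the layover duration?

3 hours 5 minutes

Convert departure to UTC: 21:41 + 8:00 = 05:41 UTC on Nov 20.
Add 1 hour and 20 minutes flight time → 07:01 UTC.
Oakridge City is UTC−9:00, so local arrival = 07:01 − 9:00 = 22:01 on Nov 19.
Layover = 01:06 − 22:01 (+1 day) = 3 hours 5 minutes.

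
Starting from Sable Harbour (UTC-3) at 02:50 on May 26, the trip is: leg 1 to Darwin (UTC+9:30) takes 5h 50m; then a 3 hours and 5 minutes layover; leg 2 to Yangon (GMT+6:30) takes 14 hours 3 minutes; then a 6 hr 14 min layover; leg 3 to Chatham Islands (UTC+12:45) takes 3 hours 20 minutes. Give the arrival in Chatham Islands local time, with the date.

03:07 on May 28

Convert departure to UTC: 02:50 + 3:00 = 05:50 UTC on May 26.
Add 5 hours and 50 minutes leg 1 → 11:40 UTC.
Add 3 hours 5 minutes layover in Darwin → 14:45 UTC.
Add 14 hours and 3 minutes leg 2 → 04:48 UTC (May 27).
Add 6 hours 14 minutes layover in Yangon → 11:02 UTC.
Add 3 hours 20 minutes leg 3 → 14:22 UTC.
Chatham Islands is UTC+12:45, so local arrival = 14:22 + 12:45 = 03:07 on May 28.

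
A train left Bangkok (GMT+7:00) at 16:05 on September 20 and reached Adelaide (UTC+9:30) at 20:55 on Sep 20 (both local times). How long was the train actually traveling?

2 hours 20 minutes

Adelaide is 2:30 ahead of Bangkok.
Clock-face elapsed time (ignoring zones) is 4 hours 50 minutes.
Actual elapsed = 4 hours 50 minutes − 2:30 = 2 hours 20 minutes.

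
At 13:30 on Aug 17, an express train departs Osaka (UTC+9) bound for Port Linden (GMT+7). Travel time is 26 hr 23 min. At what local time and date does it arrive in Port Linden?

13:53 on August 18

Convert departure to UTC: 13:30 − 9:00 = 04:30 UTC on Aug 17.
Add 26 hours and 23 minutes travel time → 06:53 UTC (Aug 18).
Port Linden is UTC+7:00, so local arrival = 06:53 + 7:00 = 13:53 on Aug 18.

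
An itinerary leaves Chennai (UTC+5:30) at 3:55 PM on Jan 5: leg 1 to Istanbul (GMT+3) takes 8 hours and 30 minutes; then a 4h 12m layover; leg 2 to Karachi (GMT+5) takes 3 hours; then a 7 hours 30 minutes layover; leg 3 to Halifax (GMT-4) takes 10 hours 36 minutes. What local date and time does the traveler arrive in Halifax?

4:13 PM on Jan 6

Convert departure to UTC: 3:55 PM − 5:30 = 10:25 AM UTC on Jan 5.
Add 8 hours and 30 minutes leg 1 → 6:55 PM UTC.
Add 4 hours 12 minutes layover in Istanbul → 11:07 PM UTC.
Add 3 hours leg 2 → 2:07 AM UTC (Jan 6).
Add 7 hours and 30 minutes layover in Karachi → 9:37 AM UTC.
Add 10 hours 36 minutes leg 3 → 8:13 PM UTC.
Halifax is UTC−4:00, so local arrival = 8:13 PM − 4:00 = 4:13 PM on Jan 6.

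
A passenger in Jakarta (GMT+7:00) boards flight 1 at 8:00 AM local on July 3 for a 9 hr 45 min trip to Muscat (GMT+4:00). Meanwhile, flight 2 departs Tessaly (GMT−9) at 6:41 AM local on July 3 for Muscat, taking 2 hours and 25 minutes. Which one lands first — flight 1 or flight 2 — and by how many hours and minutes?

Flight 1 in UTC: 8:00 AM − 7:00 = 1:00 AM on Jul 3.
+9 hours and 45 minutes → arrive 10:45 AM UTC on Jul 3.
Flight 2 in UTC: 6:41 AM + 9:00 = 3:41 PM on Jul 3.
+2 hours and 25 minutes → arrive 6:06 PM UTC on Jul 3.
Flight 1 lands earlier by 7 hours 21 minutes.

the first, by 7 hours 21 minutes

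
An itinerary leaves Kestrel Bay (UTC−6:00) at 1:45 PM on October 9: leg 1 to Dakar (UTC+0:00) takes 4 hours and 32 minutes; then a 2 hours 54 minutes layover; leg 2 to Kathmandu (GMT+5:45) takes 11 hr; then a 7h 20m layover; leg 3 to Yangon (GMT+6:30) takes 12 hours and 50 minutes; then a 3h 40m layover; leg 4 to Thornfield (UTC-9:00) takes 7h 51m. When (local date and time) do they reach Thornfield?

Convert departure to UTC: 1:45 PM + 6:00 = 7:45 PM UTC on Oct 9.
Add 4 hours and 32 minutes leg 1 → 12:17 AM UTC (Oct 10).
Add 2 hours and 54 minutes layover in Dakar → 3:11 AM UTC.
Add 11 hours leg 2 → 2:11 PM UTC.
Add 7 hours and 20 minutes layover in Kathmandu → 9:31 PM UTC.
Add 12 hours 50 minutes leg 3 → 10:21 AM UTC (Oct 11).
Add 3 hours and 40 minutes layover in Yangon → 2:01 PM UTC.
Add 7 hours and 51 minutes leg 4 → 9:52 PM UTC.
Thornfield is UTC−9:00, so local arrival = 9:52 PM − 9:00 = 12:52 PM on Oct 11.

12:52 PM on October 11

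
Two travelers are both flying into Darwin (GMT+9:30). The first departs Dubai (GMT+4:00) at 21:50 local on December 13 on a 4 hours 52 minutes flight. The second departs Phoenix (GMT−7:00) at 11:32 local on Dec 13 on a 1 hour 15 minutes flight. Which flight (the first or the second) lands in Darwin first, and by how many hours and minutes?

the second, by 2 hours 55 minutes

Flight 1 in UTC: 21:50 − 4:00 = 17:50 on Dec 13.
+4 hours and 52 minutes → arrive 22:42 UTC on Dec 13.
Flight 2 in UTC: 11:32 + 7:00 = 18:32 on Dec 13.
+1 hour and 15 minutes → arrive 19:47 UTC on Dec 13.
Flight 2 lands earlier by 2 hours 55 minutes.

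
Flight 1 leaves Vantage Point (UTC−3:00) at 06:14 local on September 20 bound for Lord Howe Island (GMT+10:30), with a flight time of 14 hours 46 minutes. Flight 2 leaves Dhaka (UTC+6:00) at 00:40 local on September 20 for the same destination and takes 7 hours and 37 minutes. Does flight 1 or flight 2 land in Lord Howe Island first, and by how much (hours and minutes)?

Flight 1 in UTC: 06:14 + 3:00 = 09:14 on Sep 20.
+14 hours 46 minutes → arrive 00:00 UTC on Sep 21.
Flight 2 in UTC: 00:40 − 6:00 = 18:40 on Sep 19.
+7 hours 37 minutes → arrive 02:17 UTC on Sep 20.
Flight 2 lands earlier by 21 hours 43 minutes.

the second, by 21 hours 43 minutes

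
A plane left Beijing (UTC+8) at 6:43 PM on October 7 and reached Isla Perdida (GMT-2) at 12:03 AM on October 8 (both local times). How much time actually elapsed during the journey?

15 hours 20 minutes

Departure in UTC: 6:43 PM − 8:00 = 10:43 AM on Oct 7.
Arrival in UTC: 12:03 AM + 2:00 = 2:03 AM on Oct 8.
Elapsed = 2:03 AM − 10:43 AM (+1 day) = 15 hours 20 minutes.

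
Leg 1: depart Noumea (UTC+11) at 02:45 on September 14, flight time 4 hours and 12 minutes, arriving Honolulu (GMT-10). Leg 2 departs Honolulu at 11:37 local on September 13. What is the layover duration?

Convert departure to UTC: 02:45 − 11:00 = 15:45 UTC on Sep 13.
Add 4 hours and 12 minutes flight time → 19:57 UTC.
Honolulu is UTC−10:00, so local arrival = 19:57 − 10:00 = 09:57 on Sep 13.
Layover = 11:37 − 09:57 = 1 hour 40 minutes.

1 hour 40 minutes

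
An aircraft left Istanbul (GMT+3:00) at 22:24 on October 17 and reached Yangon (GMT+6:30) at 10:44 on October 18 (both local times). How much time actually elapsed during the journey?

8 hours 50 minutes

Departure in UTC: 22:24 − 3:00 = 19:24 on Oct 17.
Arrival in UTC: 10:44 − 6:30 = 04:14 on Oct 18.
Elapsed = 04:14 − 19:24 (+1 day) = 8 hours 50 minutes.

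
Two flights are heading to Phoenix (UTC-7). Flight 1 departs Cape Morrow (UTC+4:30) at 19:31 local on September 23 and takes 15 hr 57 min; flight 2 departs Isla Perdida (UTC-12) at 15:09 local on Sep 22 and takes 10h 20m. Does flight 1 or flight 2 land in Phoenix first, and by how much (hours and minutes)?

the second, by 17 hours 29 minutes

Flight 1 in UTC: 19:31 − 4:30 = 15:01 on Sep 23.
+15 hours 57 minutes → arrive 06:58 UTC on Sep 24.
Flight 2 in UTC: 15:09 + 12:00 = 03:09 on Sep 23.
+10 hours and 20 minutes → arrive 13:29 UTC on Sep 23.
Flight 2 lands earlier by 17 hours 29 minutes.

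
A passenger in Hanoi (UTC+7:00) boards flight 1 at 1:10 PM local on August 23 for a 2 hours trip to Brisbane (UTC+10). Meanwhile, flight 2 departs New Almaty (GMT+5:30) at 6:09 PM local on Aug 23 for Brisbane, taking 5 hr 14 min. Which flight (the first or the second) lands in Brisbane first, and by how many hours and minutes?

the first, by 9 hours 43 minutes

Flight 1 in UTC: 1:10 PM − 7:00 = 6:10 AM on Aug 23.
+2 hours → arrive 8:10 AM UTC on Aug 23.
Flight 2 in UTC: 6:09 PM − 5:30 = 12:39 PM on Aug 23.
+5 hours 14 minutes → arrive 5:53 PM UTC on Aug 23.
Flight 1 lands earlier by 9 hours 43 minutes.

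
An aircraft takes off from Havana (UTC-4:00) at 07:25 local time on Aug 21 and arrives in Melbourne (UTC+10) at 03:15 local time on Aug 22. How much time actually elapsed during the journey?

5 hours 50 minutes

Departure in UTC: 07:25 + 4:00 = 11:25 on Aug 21.
Arrival in UTC: 03:15 − 10:00 = 17:15 on Aug 21.
Elapsed = 17:15 − 11:25 = 5 hours 50 minutes.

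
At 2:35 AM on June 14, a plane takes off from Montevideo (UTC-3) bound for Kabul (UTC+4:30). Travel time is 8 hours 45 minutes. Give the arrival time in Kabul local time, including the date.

Convert departure to UTC: 2:35 AM + 3:00 = 5:35 AM UTC on Jun 14.
Add 8 hours 45 minutes travel time → 2:20 PM UTC.
Kabul is UTC+4:30, so local arrival = 2:20 PM + 4:30 = 6:50 PM on Jun 14.

6:50 PM on June 14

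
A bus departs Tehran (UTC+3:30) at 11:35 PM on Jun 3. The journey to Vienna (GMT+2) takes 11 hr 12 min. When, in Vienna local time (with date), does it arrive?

9:17 AM on June 4

Convert departure to UTC: 11:35 PM − 3:30 = 8:05 PM UTC on Jun 3.
Add 11 hours 12 minutes travel time → 7:17 AM UTC (Jun 4).
Vienna is UTC+2:00, so local arrival = 7:17 AM + 2:00 = 9:17 AM on Jun 4.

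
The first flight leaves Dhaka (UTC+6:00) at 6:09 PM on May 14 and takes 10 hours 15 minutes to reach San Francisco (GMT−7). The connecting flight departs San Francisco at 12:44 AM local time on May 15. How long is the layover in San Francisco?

9 hours 20 minutes

Convert departure to UTC: 6:09 PM − 6:00 = 12:09 PM UTC on May 14.
Add 10 hours and 15 minutes flight time → 10:24 PM UTC.
San Francisco is UTC−7:00, so local arrival = 10:24 PM − 7:00 = 3:24 PM on May 14.
Layover = 12:44 AM − 3:24 PM (+1 day) = 9 hours 20 minutes.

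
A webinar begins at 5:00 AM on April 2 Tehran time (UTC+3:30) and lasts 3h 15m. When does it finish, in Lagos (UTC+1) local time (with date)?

5:45 AM on April 2

Convert start to UTC: 5:00 AM − 3:30 = 1:30 AM UTC on Apr 2.
Add 3 hours and 15 minutes duration → 4:45 AM UTC.
Lagos is UTC+1:00, so local end time = 4:45 AM + 1:00 = 5:45 AM on Apr 2.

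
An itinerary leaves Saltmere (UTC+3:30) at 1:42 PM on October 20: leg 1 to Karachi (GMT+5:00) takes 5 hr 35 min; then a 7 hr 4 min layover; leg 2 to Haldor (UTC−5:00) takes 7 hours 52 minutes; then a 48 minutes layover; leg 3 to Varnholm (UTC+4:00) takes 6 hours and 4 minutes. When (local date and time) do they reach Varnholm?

5:35 PM on October 21

Convert departure to UTC: 1:42 PM − 3:30 = 10:12 AM UTC on Oct 20.
Add 5 hours 35 minutes leg 1 → 3:47 PM UTC.
Add 7 hours and 4 minutes layover in Karachi → 10:51 PM UTC.
Add 7 hours 52 minutes leg 2 → 6:43 AM UTC (Oct 21).
Add 48 minutes layover in Haldor → 7:31 AM UTC.
Add 6 hours 4 minutes leg 3 → 1:35 PM UTC.
Varnholm is UTC+4:00, so local arrival = 1:35 PM + 4:00 = 5:35 PM on Oct 21.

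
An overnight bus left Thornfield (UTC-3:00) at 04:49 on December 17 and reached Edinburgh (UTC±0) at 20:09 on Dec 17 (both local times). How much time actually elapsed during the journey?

Edinburgh is 3:00 ahead of Thornfield.
Clock-face elapsed time (ignoring zones) is 15 hours 20 minutes.
Actual elapsed = 15 hours 20 minutes − 3:00 = 12 hours 20 minutes.

12 hours 20 minutes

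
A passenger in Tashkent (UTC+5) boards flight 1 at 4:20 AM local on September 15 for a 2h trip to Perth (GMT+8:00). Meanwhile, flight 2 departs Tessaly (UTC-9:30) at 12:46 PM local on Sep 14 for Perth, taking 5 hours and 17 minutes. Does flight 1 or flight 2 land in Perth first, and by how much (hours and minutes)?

the first, by 2 hours 13 minutes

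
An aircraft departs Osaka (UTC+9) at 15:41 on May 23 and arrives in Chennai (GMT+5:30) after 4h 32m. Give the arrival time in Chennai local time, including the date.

Convert departure to UTC: 15:41 − 9:00 = 06:41 UTC on May 23.
Add 4 hours 32 minutes travel time → 11:13 UTC.
Chennai is UTC+5:30, so local arrival = 11:13 + 5:30 = 16:43 on May 23.

16:43 on May 23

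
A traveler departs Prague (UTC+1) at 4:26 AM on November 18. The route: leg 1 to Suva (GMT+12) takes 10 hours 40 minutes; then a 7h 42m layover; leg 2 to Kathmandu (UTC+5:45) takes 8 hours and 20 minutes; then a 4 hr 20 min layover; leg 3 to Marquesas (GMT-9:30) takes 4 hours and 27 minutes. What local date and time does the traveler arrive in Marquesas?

5:25 AM on November 19

Convert departure to UTC: 4:26 AM − 1:00 = 3:26 AM UTC on Nov 18.
Add 10 hours 40 minutes leg 1 → 2:06 PM UTC.
Add 7 hours and 42 minutes layover in Suva → 9:48 PM UTC.
Add 8 hours and 20 minutes leg 2 → 6:08 AM UTC (Nov 19).
Add 4 hours 20 minutes layover in Kathmandu → 10:28 AM UTC.
Add 4 hours and 27 minutes leg 3 → 2:55 PM UTC.
Marquesas is UTC−9:30, so local arrival = 2:55 PM − 9:30 = 5:25 AM on Nov 19.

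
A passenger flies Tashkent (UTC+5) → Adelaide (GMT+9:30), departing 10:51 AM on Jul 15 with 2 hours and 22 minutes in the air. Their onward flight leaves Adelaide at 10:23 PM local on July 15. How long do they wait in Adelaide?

4 hours 40 minutes

Convert departure to UTC: 10:51 AM − 5:00 = 5:51 AM UTC on Jul 15.
Add 2 hours 22 minutes flight time → 8:13 AM UTC.
Adelaide is UTC+9:30, so local arrival = 8:13 AM + 9:30 = 5:43 PM on Jul 15.
Layover = 10:23 PM − 5:43 PM = 4 hours 40 minutes.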